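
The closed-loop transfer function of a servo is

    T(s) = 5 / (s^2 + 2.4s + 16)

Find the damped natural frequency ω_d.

ω_d ≈ 3.816 rad/s

Comparing s^2 + 2.4s + 16 to s^2 + 2ζωₙs + ωₙ²: ωₙ = 4 rad/s and ζ = 2.4/(2·4) = 0.3.
ζωₙ = 2.4/2 = 1.2, so ω_d = ωₙ√(1−ζ²) = √(ωₙ² − (ζωₙ)²) = √(16 − 1.2²) = √14.56 ≈ 3.816 rad/s.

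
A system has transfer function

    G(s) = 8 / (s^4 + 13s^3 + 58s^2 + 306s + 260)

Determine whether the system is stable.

stable

The denominator s^4 + 13s^3 + 58s^2 + 306s + 260 factors as (s + 10)(s + 1)(s^2 + 2s + 26), giving poles at s = -10, -1, -1 + 5j, -1 - 5j.
Since all poles lie strictly in the left half-plane, the system is stable.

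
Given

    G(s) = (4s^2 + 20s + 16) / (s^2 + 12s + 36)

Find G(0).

G(0) = 4/9 ≈ 0.4444

Set s = 0: G(0) = (16) / (36) = 4/9.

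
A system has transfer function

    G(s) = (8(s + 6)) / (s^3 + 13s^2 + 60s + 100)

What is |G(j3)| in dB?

|G(j3)|_dB ≈ -9.15 dB

Substitute s = j3: numerator = 48 + j24, denominator = -17 + j153.
|G(j3)| = |48 + j24| / |-17 + j153| = 53.666 / 153.94 ≈ 0.3486.
In decibels: 20·log₁₀(0.3486) ≈ -9.15 dB.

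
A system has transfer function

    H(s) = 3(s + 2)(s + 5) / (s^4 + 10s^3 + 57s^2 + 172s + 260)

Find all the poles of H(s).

s = -2 ± 4j, -3 ± 2j

The poles are the roots of the denominator s^4 + 10s^3 + 57s^2 + 172s + 260 = 0.
No real roots exist; factor into two real quadratics: (s^2 + 4s + 20)(s^2 + 6s + 13) = 0.
Each quadratic gives a conjugate pair via the quadratic formula.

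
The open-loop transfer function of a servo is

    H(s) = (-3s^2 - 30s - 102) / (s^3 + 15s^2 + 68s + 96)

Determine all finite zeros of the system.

Set the numerator to zero: -3s^2 - 30s - 102 = 0, i.e. -3·(s^2 + 10s + 34) = 0.
Factoring: (s^2 + 10s + 34) = 0.

s = -5 + 3j, -5 - 3j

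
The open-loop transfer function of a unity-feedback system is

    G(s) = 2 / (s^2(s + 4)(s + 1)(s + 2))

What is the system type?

Type 2

The denominator has 2 factors of s at the origin (free integrators), so this is a Type 2 system.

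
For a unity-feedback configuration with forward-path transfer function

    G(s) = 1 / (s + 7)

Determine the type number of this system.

The denominator has no factor of s at the origin — no free integrator — so this is a Type 0 system.

Type 0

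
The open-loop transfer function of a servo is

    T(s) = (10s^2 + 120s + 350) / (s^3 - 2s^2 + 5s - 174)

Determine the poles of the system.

s = 6, -2 ± 5j

The poles are the roots of the denominator s^3 - 2s^2 + 5s - 174 = 0.
Trying s = 6: the polynomial evaluates to 0, so (s - 6) is a factor.
Dividing out leaves s^2 + 4s + 29 = 0.
The quadratic formula then gives s = -2 ± 5j.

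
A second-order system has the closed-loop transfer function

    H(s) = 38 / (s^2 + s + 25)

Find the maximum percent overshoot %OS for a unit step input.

%OS ≈ 72.9%

Comparing s^2 + s + 25 to s^2 + 2ζωₙs + ωₙ²: ωₙ = 5 rad/s and ζ = 1/(2·5) = 0.1.
%OS = 100·exp(−πζ/√(1−ζ²)) = 100·exp(−π·0.1/√(1−0.1²)) ≈ 72.9%.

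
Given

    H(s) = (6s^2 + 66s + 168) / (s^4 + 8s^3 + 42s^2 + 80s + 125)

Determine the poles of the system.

The poles are the roots of the denominator s^4 + 8s^3 + 42s^2 + 80s + 125 = 0.
No real roots exist; factor into two real quadratics: (s^2 + 6s + 25)(s^2 + 2s + 5) = 0.
Each quadratic gives a conjugate pair via the quadratic formula.

s = -3 ± 4j, -1 ± 2j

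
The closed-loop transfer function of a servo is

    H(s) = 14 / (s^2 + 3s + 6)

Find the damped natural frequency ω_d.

ω_d ≈ 1.936 rad/s

Comparing s^2 + 3s + 6 to s^2 + 2ζωₙs + ωₙ²: ωₙ = √6 ≈ 2.449 rad/s and ζ = 3/(2·√6) ≈ 0.6124.
ζωₙ = 3/2 = 1.5, so ω_d = ωₙ√(1−ζ²) = √(ωₙ² − (ζωₙ)²) = √(6 − 1.5²) = √3.75 ≈ 1.936 rad/s.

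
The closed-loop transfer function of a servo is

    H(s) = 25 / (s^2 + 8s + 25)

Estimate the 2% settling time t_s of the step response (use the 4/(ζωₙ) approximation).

Comparing s^2 + 8s + 25 to s^2 + 2ζωₙs + ωₙ²: ωₙ = 5 rad/s and ζ = 8/(2·5) = 0.8.
ζωₙ = 8/2 = 4, so t_s ≈ 4/(ζωₙ) = 4/4 = 1 s.

t_s ≈ 1 s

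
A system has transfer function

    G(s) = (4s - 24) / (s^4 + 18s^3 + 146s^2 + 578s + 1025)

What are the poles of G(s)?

The poles are the roots of the denominator s^4 + 18s^3 + 146s^2 + 578s + 1025 = 0.
No real roots exist; factor into two real quadratics: (s^2 + 10s + 41)(s^2 + 8s + 25) = 0.
Each quadratic gives a conjugate pair via the quadratic formula.

s = -5 + 4j, -5 - 4j, -4 + 3j, -4 - 3j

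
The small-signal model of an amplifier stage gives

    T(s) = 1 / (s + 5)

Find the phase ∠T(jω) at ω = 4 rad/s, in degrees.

∠T(j4) ≈ -38.66°

At s = j4: numerator = 1, denominator = 5 + j4.
∠T = ∠num − ∠den = 0° − (38.660°) = -38.66°.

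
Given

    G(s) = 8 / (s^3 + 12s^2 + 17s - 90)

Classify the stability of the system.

The denominator s^3 + 12s^2 + 17s - 90 factors as (s + 9)(s + 5)(s - 2), giving poles at s = -9, -5, 2.
Since the pole(s) at s = 2 lie in the right half-plane, the system is unstable.

unstable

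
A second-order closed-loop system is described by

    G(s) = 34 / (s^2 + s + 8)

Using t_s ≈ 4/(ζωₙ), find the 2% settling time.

t_s ≈ 8 s

Comparing s^2 + s + 8 to s^2 + 2ζωₙs + ωₙ²: ωₙ = √8 ≈ 2.828 rad/s and ζ = 1/(2·√8) ≈ 0.1768.
ζωₙ = 1/2 = 0.5, so t_s ≈ 4/(ζωₙ) = 4/0.5 = 8 s.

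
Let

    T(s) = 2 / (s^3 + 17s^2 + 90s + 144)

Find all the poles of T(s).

s = -6, -8, -3

The poles are the roots of the denominator s^3 + 17s^2 + 90s + 144 = 0.
Trying s = -6: the polynomial evaluates to 0, so (s + 6) is a factor.
Dividing out leaves s^2 + 11s + 24 = 0.
Factoring the quadratic: (s + 8)(s + 3) = 0.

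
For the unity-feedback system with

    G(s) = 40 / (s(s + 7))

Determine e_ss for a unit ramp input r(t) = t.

G(s) has one pole at the origin.
This is a Type 1 system. Kv = lim_{s→0} s·G(s) = 40/7.
e_ss = 1/Kv = 1/(40/7) = 7/40 ≈ 0.1750.

e_ss = 0.1750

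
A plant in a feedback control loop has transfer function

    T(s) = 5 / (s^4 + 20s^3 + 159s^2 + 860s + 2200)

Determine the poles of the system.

The poles are the roots of the denominator s^4 + 20s^3 + 159s^2 + 860s + 2200 = 0.
Trying s = -5: the polynomial evaluates to 0, so (s + 5) is a factor.
Dividing out leaves s^3 + 15s^2 + 84s + 440 = 0.
This factors further as (s^2 + 4s + 40)(s + 11) = 0.

s = -5, -2 ± 6j, -11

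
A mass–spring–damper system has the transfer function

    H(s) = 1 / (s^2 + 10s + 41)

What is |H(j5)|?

Substitute s = j5: numerator = 1, denominator = 16 + j50.
|H(j5)| = |1| / |16 + j50| = 1 / 52.498 ≈ 0.01905.

|H(j5)| ≈ 0.01905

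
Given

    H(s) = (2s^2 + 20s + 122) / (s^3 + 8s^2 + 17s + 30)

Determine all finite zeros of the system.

Set the numerator to zero: 2s^2 + 20s + 122 = 0, i.e. 2·(s^2 + 10s + 61) = 0.
Factoring: (s^2 + 10s + 61) = 0.

s = -5 + 6j, -5 - 6j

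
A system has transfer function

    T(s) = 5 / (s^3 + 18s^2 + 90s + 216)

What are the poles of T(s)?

s = -3 ± 3j, -12

The poles are the roots of the denominator s^3 + 18s^2 + 90s + 216 = 0.
Trying s = -12: the polynomial evaluates to 0, so (s + 12) is a factor.
Dividing out leaves s^2 + 6s + 18 = 0.
The quadratic formula then gives s = -3 ± 3j.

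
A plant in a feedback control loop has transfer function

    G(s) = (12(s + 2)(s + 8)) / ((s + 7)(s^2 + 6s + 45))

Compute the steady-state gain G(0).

At s = 0 each factor (s + a) contributes a and each (s^2 + bs + c) contributes c.
G(0) = 12·(2) · (8) / ((7) · (45)) = 192/315 = 64/105.

G(0) = 64/105 ≈ 0.6095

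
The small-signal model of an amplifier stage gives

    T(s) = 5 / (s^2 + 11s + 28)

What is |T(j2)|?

|T(j2)| ≈ 0.1536

Substitute s = j2: numerator = 5, denominator = 24 + j22.
|T(j2)| = |5| / |24 + j22| = 5 / 32.558 ≈ 0.1536.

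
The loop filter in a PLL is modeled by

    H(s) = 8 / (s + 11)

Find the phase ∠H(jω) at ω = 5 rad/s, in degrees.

∠H(j5) ≈ -24.44°

At s = j5: numerator = 8, denominator = 11 + j5.
∠H = ∠num − ∠den = 0° − (24.444°) = -24.44°.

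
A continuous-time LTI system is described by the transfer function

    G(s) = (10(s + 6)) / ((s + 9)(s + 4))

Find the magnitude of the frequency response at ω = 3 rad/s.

Substitute s = j3: numerator = 60 + j30, denominator = 27 + j39.
|G(j3)| = |60 + j30| / |27 + j39| = 67.082 / 47.434 ≈ 1.414.

|G(j3)| ≈ 1.414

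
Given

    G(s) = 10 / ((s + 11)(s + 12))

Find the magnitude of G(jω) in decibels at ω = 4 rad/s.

Substitute s = j4: numerator = 10, denominator = 116 + j92.
|G(j4)| = |10| / |116 + j92| = 10 / 148.05 ≈ 0.06754.
In decibels: 20·log₁₀(0.06754) ≈ -23.4 dB.

|G(j4)|_dB ≈ -23.4 dB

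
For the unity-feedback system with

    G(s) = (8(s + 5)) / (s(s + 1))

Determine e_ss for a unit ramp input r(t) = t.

e_ss = 0.02500

G(s) has one pole at the origin.
This is a Type 1 system. Kv = lim_{s→0} s·G(s) = 40/1.
e_ss = 1/Kv = 1/(40) = 1/40 ≈ 0.02500.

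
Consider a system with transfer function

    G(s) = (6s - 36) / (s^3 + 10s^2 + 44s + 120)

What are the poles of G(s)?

s = -6, -2 ± 4j

The poles are the roots of the denominator s^3 + 10s^2 + 44s + 120 = 0.
Trying s = -6: the polynomial evaluates to 0, so (s + 6) is a factor.
Dividing out leaves s^2 + 4s + 20 = 0.
The quadratic formula then gives s = -2 ± 4j.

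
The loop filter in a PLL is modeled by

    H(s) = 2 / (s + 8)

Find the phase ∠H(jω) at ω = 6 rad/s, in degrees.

∠H(j6) ≈ -36.87°

At s = j6: numerator = 2, denominator = 8 + j6.
∠H = ∠num − ∠den = 0° − (36.870°) = -36.87°.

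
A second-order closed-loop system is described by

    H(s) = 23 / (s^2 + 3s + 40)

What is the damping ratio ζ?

ζ ≈ 0.2372

Compare the denominator to the standard form s^2 + 2ζωₙs + ωₙ².
ωₙ² = 40, so ωₙ = √40 ≈ 6.325 rad/s.
2ζωₙ = 3, so ζ = 3/(2·√40) ≈ 0.2372.
With ζ = 0.2372 the response is underdamped.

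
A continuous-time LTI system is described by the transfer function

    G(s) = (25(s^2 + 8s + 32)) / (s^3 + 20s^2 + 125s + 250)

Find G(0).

Set s = 0: G(0) = (800) / (250) = 16/5.

G(0) = 16/5 ≈ 3.200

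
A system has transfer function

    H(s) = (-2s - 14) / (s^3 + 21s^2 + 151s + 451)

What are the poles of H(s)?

s = -5 ± 4j, -11

The poles are the roots of the denominator s^3 + 21s^2 + 151s + 451 = 0.
Trying s = -11: the polynomial evaluates to 0, so (s + 11) is a factor.
Dividing out leaves s^2 + 10s + 41 = 0.
The quadratic formula then gives s = -5 ± 4j.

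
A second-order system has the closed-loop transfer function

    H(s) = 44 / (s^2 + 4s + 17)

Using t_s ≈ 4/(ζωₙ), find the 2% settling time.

Comparing s^2 + 4s + 17 to s^2 + 2ζωₙs + ωₙ²: ωₙ = √17 ≈ 4.123 rad/s and ζ = 4/(2·√17) ≈ 0.4851.
ζωₙ = 4/2 = 2, so t_s ≈ 4/(ζωₙ) = 4/2 = 2 s.

t_s ≈ 2 s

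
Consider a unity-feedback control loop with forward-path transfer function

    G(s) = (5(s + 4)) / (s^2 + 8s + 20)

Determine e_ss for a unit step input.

e_ss = 0.5000

G(s) has no poles at the origin.
This is a Type 0 system. Kp = lim_{s→0} G(s) = 20/20 = 1.
e_ss = 1/(1 + Kp) = 1/(1 + 1) = 1/2 ≈ 0.5000.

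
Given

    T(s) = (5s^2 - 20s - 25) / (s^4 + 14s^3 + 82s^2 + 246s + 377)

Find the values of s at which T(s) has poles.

s = -2 + 3j, -2 - 3j, -5 + 2j, -5 - 2j

The poles are the roots of the denominator s^4 + 14s^3 + 82s^2 + 246s + 377 = 0.
No real roots exist; factor into two real quadratics: (s^2 + 4s + 13)(s^2 + 10s + 29) = 0.
Each quadratic gives a conjugate pair via the quadratic formula.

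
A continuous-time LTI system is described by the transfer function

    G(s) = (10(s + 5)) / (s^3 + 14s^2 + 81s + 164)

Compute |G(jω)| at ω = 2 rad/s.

Substitute s = j2: numerator = 50 + j20, denominator = 108 + j154.
|G(j2)| = |50 + j20| / |108 + j154| = 53.852 / 188.10 ≈ 0.2863.

|G(j2)| ≈ 0.2863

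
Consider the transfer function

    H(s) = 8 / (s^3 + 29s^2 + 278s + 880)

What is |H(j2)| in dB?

Substitute s = j2: numerator = 8, denominator = 764 + j548.
|H(j2)| = |8| / |764 + j548| = 8 / 940.21 ≈ 0.008509.
In decibels: 20·log₁₀(0.008509) ≈ -41.4 dB.

|H(j2)|_dB ≈ -41.4 dB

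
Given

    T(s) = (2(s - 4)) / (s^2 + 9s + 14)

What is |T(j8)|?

|T(j8)| ≈ 0.2041

Substitute s = j8: numerator = -8 + j16, denominator = -50 + j72.
|T(j8)| = |-8 + j16| / |-50 + j72| = 17.889 / 87.658 ≈ 0.2041.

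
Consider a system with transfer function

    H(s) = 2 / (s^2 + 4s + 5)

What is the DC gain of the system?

H(0) = 2/5 ≈ 0.4000

At s = 0 each factor (s + a) contributes a and each (s^2 + bs + c) contributes c.
H(0) = 2·1 / ((5)) = 2/5 = 2/5.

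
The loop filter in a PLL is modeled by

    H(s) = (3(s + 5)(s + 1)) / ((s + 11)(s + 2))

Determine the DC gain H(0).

H(0) = 15/22 ≈ 0.6818

At s = 0 each factor (s + a) contributes a and each (s^2 + bs + c) contributes c.
H(0) = 3·(5) · (1) / ((11) · (2)) = 15/22 = 15/22.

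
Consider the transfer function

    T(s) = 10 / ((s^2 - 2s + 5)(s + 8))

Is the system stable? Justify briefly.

unstable

The poles can be read from the denominator factors: s = 1 ± 2j, -8.
Since the pole(s) at s = 1 ± 2j lie in the right half-plane, the system is unstable.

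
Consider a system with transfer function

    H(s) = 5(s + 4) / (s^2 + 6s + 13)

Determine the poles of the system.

s = -3 + 2j, -3 - 2j

The poles are the roots of the denominator s^2 + 6s + 13 = 0.
Using the quadratic formula: s = (-6 ± √(-16))/2 = -3 ± 2j.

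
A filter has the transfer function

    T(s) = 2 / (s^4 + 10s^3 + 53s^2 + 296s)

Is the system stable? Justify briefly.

marginally stable

The denominator s^4 + 10s^3 + 53s^2 + 296s factors as s(s + 8)(s^2 + 2s + 37), giving poles at s = 0, -8, -1 ± 6j.
Since the simple pole(s) at s = 0 lie on the jω-axis with none in the right half-plane, the system is marginally stable.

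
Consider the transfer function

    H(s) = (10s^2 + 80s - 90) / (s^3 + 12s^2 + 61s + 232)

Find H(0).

Set s = 0: H(0) = (-90) / (232) = -45/116.

H(0) = -45/116 ≈ -0.3879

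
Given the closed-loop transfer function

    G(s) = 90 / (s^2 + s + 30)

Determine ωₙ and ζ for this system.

Compare the denominator to the standard form s^2 + 2ζωₙs + ωₙ².
ωₙ² = 30, so ωₙ = √30 ≈ 5.477 rad/s.
2ζωₙ = 1, so ζ = 1/(2·√30) ≈ 0.09129.

ωₙ ≈ 5.477 rad/s, ζ ≈ 0.09129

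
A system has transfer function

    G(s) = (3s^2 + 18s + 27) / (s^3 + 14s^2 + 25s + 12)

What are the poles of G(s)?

The poles are the roots of the denominator s^3 + 14s^2 + 25s + 12 = 0.
Trying s = -1: the polynomial evaluates to 0, so (s + 1) is a factor.
Dividing out leaves s^2 + 13s + 12 = 0.
Factoring the quadratic: (s + 1)(s + 12) = 0.

s = -1, -1, -12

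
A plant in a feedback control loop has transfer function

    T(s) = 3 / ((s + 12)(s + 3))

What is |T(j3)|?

Substitute s = j3: numerator = 3, denominator = 27 + j45.
|T(j3)| = |3| / |27 + j45| = 3 / 52.479 ≈ 0.05717.

|T(j3)| ≈ 0.05717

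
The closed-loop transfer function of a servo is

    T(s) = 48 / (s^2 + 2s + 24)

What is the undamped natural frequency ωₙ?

Compare the denominator to the standard form s^2 + 2ζωₙs + ωₙ².
ωₙ² = 24, so ωₙ = √24 ≈ 4.899 rad/s.

ωₙ ≈ 4.899 rad/s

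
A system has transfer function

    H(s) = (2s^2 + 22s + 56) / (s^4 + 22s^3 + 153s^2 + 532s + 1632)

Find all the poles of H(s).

The poles are the roots of the denominator s^4 + 22s^3 + 153s^2 + 532s + 1632 = 0.
Trying s = -12: the polynomial evaluates to 0, so (s + 12) is a factor.
Dividing out leaves s^3 + 10s^2 + 33s + 136 = 0.
This factors further as (s^2 + 2s + 17)(s + 8) = 0.

s = -1 ± 4j, -12, -8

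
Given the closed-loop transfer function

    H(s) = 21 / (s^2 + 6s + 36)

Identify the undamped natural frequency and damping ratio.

Compare the denominator to the standard form s^2 + 2ζωₙs + ωₙ².
ωₙ² = 36, so ωₙ = 6 rad/s.
2ζωₙ = 6, so ζ = 6/(2·6) = 0.5.
With ζ = 0.5 the response is underdamped.

ωₙ = 6 rad/s, ζ = 0.5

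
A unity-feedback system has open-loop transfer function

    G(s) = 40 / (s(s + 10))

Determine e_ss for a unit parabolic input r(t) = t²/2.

e_ss = ∞

G(s) has one pole at the origin.
This is a Type 1 system; Ka = lim_{s→0} s^2·G(s) = 0, so the steady-state error for a parabola input is infinite.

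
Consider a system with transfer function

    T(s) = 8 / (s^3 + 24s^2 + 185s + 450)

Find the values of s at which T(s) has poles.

s = -10, -9, -5

The poles are the roots of the denominator s^3 + 24s^2 + 185s + 450 = 0.
Trying s = -10: the polynomial evaluates to 0, so (s + 10) is a factor.
Dividing out leaves s^2 + 14s + 45 = 0.
Factoring the quadratic: (s + 9)(s + 5) = 0.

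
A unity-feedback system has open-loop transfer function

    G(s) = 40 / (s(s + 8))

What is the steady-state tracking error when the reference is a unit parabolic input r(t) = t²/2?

G(s) has one pole at the origin.
This is a Type 1 system; Ka = lim_{s→0} s^2·G(s) = 0, so the steady-state error for a parabola input is infinite.

e_ss = ∞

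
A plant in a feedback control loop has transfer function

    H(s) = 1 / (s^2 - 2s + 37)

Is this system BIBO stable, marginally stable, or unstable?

unstable

The poles can be read from the denominator factors: s = 1 ± 6j.
Since the pole(s) at s = 1 + 6j, 1 - 6j lie in the right half-plane, the system is unstable.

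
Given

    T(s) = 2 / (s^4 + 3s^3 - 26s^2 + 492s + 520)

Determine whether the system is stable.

unstable

The denominator s^4 + 3s^3 - 26s^2 + 492s + 520 factors as (s + 1)(s + 10)(s^2 - 8s + 52), giving poles at s = -1, -10, 4 + 6j, 4 - 6j.
Since the pole(s) at s = 4 + 6j, 4 - 6j lie in the right half-plane, the system is unstable.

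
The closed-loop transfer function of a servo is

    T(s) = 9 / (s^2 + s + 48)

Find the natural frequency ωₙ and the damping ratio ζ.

Compare the denominator to the standard form s^2 + 2ζωₙs + ωₙ².
ωₙ² = 48, so ωₙ = √48 ≈ 6.928 rad/s.
2ζωₙ = 1, so ζ = 1/(2·√48) ≈ 0.07217.
With ζ = 0.07217 the response is underdamped.

ωₙ ≈ 6.928 rad/s, ζ ≈ 0.07217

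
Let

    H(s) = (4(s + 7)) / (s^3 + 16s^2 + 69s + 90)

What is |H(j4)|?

|H(j4)| ≈ 0.1198

Substitute s = j4: numerator = 28 + j16, denominator = -166 + j212.
|H(j4)| = |28 + j16| / |-166 + j212| = 32.249 / 269.26 ≈ 0.1198.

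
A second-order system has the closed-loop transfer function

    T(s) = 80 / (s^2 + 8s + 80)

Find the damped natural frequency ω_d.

ω_d = 8 rad/s

Comparing s^2 + 8s + 80 to s^2 + 2ζωₙs + ωₙ²: ωₙ = √80 ≈ 8.944 rad/s and ζ = 8/(2·√80) ≈ 0.4472.
ζωₙ = 8/2 = 4, so ω_d = ωₙ√(1−ζ²) = √(ωₙ² − (ζωₙ)²) = √(80 − 4²) = √64 = 8 rad/s.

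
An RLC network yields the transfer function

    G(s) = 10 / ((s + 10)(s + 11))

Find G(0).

At s = 0 each factor (s + a) contributes a and each (s^2 + bs + c) contributes c.
G(0) = 10·1 / ((10) · (11)) = 10/110 = 1/11.

G(0) = 1/11 ≈ 0.09091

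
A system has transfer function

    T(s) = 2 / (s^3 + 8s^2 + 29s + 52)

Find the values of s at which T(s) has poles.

The poles are the roots of the denominator s^3 + 8s^2 + 29s + 52 = 0.
Trying s = -4: the polynomial evaluates to 0, so (s + 4) is a factor.
Dividing out leaves s^2 + 4s + 13 = 0.
The quadratic formula then gives s = -2 ± 3j.

s = -2 + 3j, -2 - 3j, -4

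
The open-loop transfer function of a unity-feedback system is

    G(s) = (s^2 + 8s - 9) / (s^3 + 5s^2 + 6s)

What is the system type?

Factor s from the denominator: s^3 + 5s^2 + 6s = s·(s^2 + 5s + 6).
There is 1 pole at the origin, so the system is Type 1.

Type 1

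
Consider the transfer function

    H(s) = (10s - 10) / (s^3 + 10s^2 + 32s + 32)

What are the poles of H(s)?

s = -2, -4, -4

The poles are the roots of the denominator s^3 + 10s^2 + 32s + 32 = 0.
Trying s = -2: the polynomial evaluates to 0, so (s + 2) is a factor.
Dividing out leaves s^2 + 8s + 16 = 0.
Factoring the quadratic: (s + 4)^2 = 0.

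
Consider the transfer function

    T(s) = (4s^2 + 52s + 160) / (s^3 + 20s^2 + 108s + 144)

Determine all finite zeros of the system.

Set the numerator to zero: 4s^2 + 52s + 160 = 0, i.e. 4·(s^2 + 13s + 40) = 0.
Factoring: (s + 5)(s + 8) = 0.

s = -5, -8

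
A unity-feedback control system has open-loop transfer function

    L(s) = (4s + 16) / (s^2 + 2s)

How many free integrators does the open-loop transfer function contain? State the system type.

Factor s from the denominator: s^2 + 2s = s·(s + 2).
There is 1 pole at the origin, so the system is Type 1.

Type 1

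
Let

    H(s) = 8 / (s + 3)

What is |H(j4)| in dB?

Substitute s = j4: numerator = 8, denominator = 3 + j4.
|H(j4)| = |8| / |3 + j4| = 8 / 5 = 1.600.
In decibels: 20·log₁₀(1.600) ≈ 4.08 dB.

|H(j4)|_dB ≈ 4.08 dB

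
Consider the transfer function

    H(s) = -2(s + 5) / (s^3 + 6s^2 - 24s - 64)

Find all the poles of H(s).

s = -8, 4, -2

The poles are the roots of the denominator s^3 + 6s^2 - 24s - 64 = 0.
Trying s = -8: the polynomial evaluates to 0, so (s + 8) is a factor.
Dividing out leaves s^2 - 2s - 8 = 0.
Factoring the quadratic: (s - 4)(s + 2) = 0.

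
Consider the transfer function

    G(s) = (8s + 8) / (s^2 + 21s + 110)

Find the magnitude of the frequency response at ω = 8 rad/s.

Substitute s = j8: numerator = 8 + j64, denominator = 46 + j168.
|G(j8)| = |8 + j64| / |46 + j168| = 64.498 / 174.18 ≈ 0.3703.

|G(j8)| ≈ 0.3703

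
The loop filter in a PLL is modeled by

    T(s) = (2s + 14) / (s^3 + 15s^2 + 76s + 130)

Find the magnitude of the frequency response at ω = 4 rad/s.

|T(j4)| ≈ 0.06108

Substitute s = j4: numerator = 14 + j8, denominator = -110 + j240.
|T(j4)| = |14 + j8| / |-110 + j240| = 16.125 / 264.01 ≈ 0.06108.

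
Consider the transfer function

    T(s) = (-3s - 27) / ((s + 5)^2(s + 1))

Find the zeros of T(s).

Set the numerator to zero: -3s - 27 = 0, i.e. -3·(s + 9) = 0.
So s = -9.

s = -9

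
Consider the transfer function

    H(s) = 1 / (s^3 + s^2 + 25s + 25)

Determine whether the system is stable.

marginally stable

The denominator s^3 + s^2 + 25s + 25 factors as (s^2 + 25)(s + 1), giving poles at s = 5j, -5j, -1.
Since the simple pole(s) at s = ±5j lie on the jω-axis with none in the right half-plane, the system is marginally stable.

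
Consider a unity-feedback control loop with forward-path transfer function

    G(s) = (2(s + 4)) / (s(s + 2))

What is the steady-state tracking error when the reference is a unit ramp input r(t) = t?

e_ss = 0.2500

G(s) has one pole at the origin.
This is a Type 1 system. Kv = lim_{s→0} s·G(s) = 8/2 = 4.
e_ss = 1/Kv = 1/(4) = 1/4 ≈ 0.2500.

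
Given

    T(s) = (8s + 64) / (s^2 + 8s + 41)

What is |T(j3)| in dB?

|T(j3)|_dB ≈ 4.65 dB

Substitute s = j3: numerator = 64 + j24, denominator = 32 + j24.
|T(j3)| = |64 + j24| / |32 + j24| = 68.352 / 40 ≈ 1.709.
In decibels: 20·log₁₀(1.709) ≈ 4.65 dB.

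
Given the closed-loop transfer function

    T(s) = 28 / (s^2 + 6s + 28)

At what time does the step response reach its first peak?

Comparing s^2 + 6s + 28 to s^2 + 2ζωₙs + ωₙ²: ωₙ = √28 ≈ 5.292 rad/s and ζ = 6/(2·√28) ≈ 0.5669.
ζωₙ = 6/2 = 3, so ω_d = ωₙ√(1−ζ²) = √(ωₙ² − (ζωₙ)²) = √(28 − 3²) = √19 ≈ 4.359 rad/s.
t_p = π/ω_d = π/4.359 ≈ 0.7207 s.

t_p ≈ 0.7207 s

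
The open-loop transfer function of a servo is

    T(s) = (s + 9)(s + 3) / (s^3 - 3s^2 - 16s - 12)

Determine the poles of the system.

s = 6, -1, -2

The poles are the roots of the denominator s^3 - 3s^2 - 16s - 12 = 0.
Trying s = 6: the polynomial evaluates to 0, so (s - 6) is a factor.
Dividing out leaves s^2 + 3s + 2 = 0.
Factoring the quadratic: (s + 1)(s + 2) = 0.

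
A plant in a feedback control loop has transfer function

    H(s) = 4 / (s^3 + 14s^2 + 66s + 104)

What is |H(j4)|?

Substitute s = j4: numerator = 4, denominator = -120 + j200.
|H(j4)| = |4| / |-120 + j200| = 4 / 233.24 ≈ 0.01715.

|H(j4)| ≈ 0.01715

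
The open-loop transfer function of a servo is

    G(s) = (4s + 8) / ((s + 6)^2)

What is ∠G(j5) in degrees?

∠G(j5) ≈ -11.41°

At s = j5: numerator = 8 + j20, denominator = 11 + j60.
∠G = ∠num − ∠den = 68.199° − (79.611°) = -11.41°.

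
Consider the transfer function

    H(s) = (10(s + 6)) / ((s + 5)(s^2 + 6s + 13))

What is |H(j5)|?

|H(j5)| ≈ 0.3418

Substitute s = j5: numerator = 60 + j50, denominator = -210 + j90.
|H(j5)| = |60 + j50| / |-210 + j90| = 78.102 / 228.47 ≈ 0.3418.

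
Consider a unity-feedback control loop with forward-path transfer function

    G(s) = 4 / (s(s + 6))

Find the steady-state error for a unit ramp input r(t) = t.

e_ss = 1.500

G(s) has one pole at the origin.
This is a Type 1 system. Kv = lim_{s→0} s·G(s) = 4/6 = 2/3.
e_ss = 1/Kv = 1/(2/3) = 3/2 ≈ 1.500.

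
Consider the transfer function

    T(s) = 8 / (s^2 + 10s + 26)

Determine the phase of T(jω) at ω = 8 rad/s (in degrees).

∠T(j8) ≈ -115.4°

At s = j8: numerator = 8, denominator = -38 + j80.
∠T = ∠num − ∠den = 0° − (115.41°) = -115.4°.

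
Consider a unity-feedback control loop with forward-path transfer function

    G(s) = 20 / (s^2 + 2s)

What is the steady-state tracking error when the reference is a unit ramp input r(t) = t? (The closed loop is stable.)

e_ss = 0.1000

G(s) has one pole at the origin.
This is a Type 1 system. Kv = lim_{s→0} s·G(s) = 20/2 = 10.
e_ss = 1/Kv = 1/(10) = 1/10 ≈ 0.1000.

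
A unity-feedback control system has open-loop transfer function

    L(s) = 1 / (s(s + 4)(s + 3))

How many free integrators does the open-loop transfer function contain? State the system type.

Type 1

The denominator has 1 factor of s at the origin (free integrator), so this is a Type 1 system.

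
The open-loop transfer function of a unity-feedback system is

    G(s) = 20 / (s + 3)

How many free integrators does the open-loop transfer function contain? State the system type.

The denominator has no factor of s at the origin — no free integrator — so this is a Type 0 system.

Type 0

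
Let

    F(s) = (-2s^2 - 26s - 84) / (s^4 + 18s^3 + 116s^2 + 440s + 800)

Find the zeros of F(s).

s = -6, -7

Set the numerator to zero: -2s^2 - 26s - 84 = 0, i.e. -2·(s^2 + 13s + 42) = 0.
Factoring: (s + 6)(s + 7) = 0.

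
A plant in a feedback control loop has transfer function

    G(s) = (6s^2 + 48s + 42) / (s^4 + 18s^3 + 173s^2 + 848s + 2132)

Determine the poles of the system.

s = -4 ± 6j, -5 ± 4j

The poles are the roots of the denominator s^4 + 18s^3 + 173s^2 + 848s + 2132 = 0.
No real roots exist; factor into two real quadratics: (s^2 + 8s + 52)(s^2 + 10s + 41) = 0.
Each quadratic gives a conjugate pair via the quadratic formula.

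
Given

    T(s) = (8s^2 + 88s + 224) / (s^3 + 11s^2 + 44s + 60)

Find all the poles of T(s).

The poles are the roots of the denominator s^3 + 11s^2 + 44s + 60 = 0.
Trying s = -3: the polynomial evaluates to 0, so (s + 3) is a factor.
Dividing out leaves s^2 + 8s + 20 = 0.
The quadratic formula then gives s = -4 ± 2j.

s = -4 ± 2j, -3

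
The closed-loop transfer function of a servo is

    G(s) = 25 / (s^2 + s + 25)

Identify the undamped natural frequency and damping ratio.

Compare the denominator to the standard form s^2 + 2ζωₙs + ωₙ².
ωₙ² = 25, so ωₙ = 5 rad/s.
2ζωₙ = 1, so ζ = 1/(2·5) = 0.1.
With ζ = 0.1 the response is underdamped.

ωₙ = 5 rad/s, ζ = 0.1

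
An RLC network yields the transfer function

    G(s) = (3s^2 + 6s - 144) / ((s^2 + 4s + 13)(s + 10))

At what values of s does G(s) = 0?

Set the numerator to zero: 3s^2 + 6s - 144 = 0, i.e. 3·(s^2 + 2s - 48) = 0.
Factoring: (s - 6)(s + 8) = 0.

s = 6, -8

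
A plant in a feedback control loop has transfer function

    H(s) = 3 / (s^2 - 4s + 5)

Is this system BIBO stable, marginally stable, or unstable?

The poles can be read from the denominator factors: s = 2 ± j.
Since the pole(s) at s = 2 ± j lie in the right half-plane, the system is unstable.

unstable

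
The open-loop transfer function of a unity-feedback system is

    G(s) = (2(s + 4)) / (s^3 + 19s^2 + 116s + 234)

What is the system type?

The denominator has no factor of s at the origin — no free integrator — so this is a Type 0 system.

Type 0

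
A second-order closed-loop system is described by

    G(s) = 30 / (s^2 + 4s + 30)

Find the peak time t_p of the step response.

t_p ≈ 0.6161 s

Comparing s^2 + 4s + 30 to s^2 + 2ζωₙs + ωₙ²: ωₙ = √30 ≈ 5.477 rad/s and ζ = 4/(2·√30) ≈ 0.3651.
ζωₙ = 4/2 = 2, so ω_d = ωₙ√(1−ζ²) = √(ωₙ² − (ζωₙ)²) = √(30 − 2²) = √26 ≈ 5.099 rad/s.
t_p = π/ω_d = π/5.099 ≈ 0.6161 s.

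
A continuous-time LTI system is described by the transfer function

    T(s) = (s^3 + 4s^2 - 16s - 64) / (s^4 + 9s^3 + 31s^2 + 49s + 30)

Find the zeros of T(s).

s = 4, -4, -4

Set the numerator to zero: s^3 + 4s^2 - 16s - 64 = 0.
Factoring: (s - 4)(s + 4)^2 = 0.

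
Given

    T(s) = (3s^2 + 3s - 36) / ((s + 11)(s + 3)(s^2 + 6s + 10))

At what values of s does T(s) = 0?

s = -4, 3

Set the numerator to zero: 3s^2 + 3s - 36 = 0, i.e. 3·(s^2 + s - 12) = 0.
Factoring: (s + 4)(s - 3) = 0.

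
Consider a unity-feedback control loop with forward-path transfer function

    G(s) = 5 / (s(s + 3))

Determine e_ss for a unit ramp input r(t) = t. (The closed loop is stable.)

e_ss = 0.6000

G(s) has one pole at the origin.
This is a Type 1 system. Kv = lim_{s→0} s·G(s) = 5/3.
e_ss = 1/Kv = 1/(5/3) = 3/5 ≈ 0.6000.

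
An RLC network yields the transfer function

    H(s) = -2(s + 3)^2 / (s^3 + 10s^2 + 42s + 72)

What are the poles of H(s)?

s = -3 + 3j, -3 - 3j, -4

The poles are the roots of the denominator s^3 + 10s^2 + 42s + 72 = 0.
Trying s = -4: the polynomial evaluates to 0, so (s + 4) is a factor.
Dividing out leaves s^2 + 6s + 18 = 0.
The quadratic formula then gives s = -3 ± 3j.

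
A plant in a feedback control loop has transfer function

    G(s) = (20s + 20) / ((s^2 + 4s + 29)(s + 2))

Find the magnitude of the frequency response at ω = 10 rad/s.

|G(j10)| ≈ 0.2419

Substitute s = j10: numerator = 20 + j200, denominator = -542 - j630.
|G(j10)| = |20 + j200| / |-542 - j630| = 201.00 / 831.06 ≈ 0.2419.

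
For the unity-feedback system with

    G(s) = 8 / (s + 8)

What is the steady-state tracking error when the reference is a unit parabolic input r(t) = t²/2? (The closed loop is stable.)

e_ss = ∞

G(s) has no poles at the origin.
This is a Type 0 system; Ka = lim_{s→0} s^2·G(s) = 0, so the steady-state error for a parabola input is infinite.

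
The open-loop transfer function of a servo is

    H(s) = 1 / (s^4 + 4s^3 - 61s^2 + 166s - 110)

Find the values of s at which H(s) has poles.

s = -11, 1, 3 ± j

The poles are the roots of the denominator s^4 + 4s^3 - 61s^2 + 166s - 110 = 0.
Trying s = -11: the polynomial evaluates to 0, so (s + 11) is a factor.
Dividing out leaves s^3 - 7s^2 + 16s - 10 = 0.
This factors further as (s - 1)(s^2 - 6s + 10) = 0.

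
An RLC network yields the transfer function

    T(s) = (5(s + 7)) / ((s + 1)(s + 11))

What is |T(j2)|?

|T(j2)| ≈ 1.456

Substitute s = j2: numerator = 35 + j10, denominator = 7 + j24.
|T(j2)| = |35 + j10| / |7 + j24| = 36.401 / 25 ≈ 1.456.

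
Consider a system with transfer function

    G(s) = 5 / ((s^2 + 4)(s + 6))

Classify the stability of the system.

The poles can be read from the denominator factors: s = ±2j, -6.
Since the simple pole(s) at s = ±2j lie on the jω-axis with none in the right half-plane, the system is marginally stable.

marginally stable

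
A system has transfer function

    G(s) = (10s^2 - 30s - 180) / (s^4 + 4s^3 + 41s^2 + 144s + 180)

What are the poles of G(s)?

The poles are the roots of the denominator s^4 + 4s^3 + 41s^2 + 144s + 180 = 0.
No real roots exist; factor into two real quadratics: (s^2 + 36)(s^2 + 4s + 5) = 0.
Each quadratic gives a conjugate pair via the quadratic formula.

s = ±6j, -2 ± j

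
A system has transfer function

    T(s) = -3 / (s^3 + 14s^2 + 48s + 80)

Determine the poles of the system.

The poles are the roots of the denominator s^3 + 14s^2 + 48s + 80 = 0.
Trying s = -10: the polynomial evaluates to 0, so (s + 10) is a factor.
Dividing out leaves s^2 + 4s + 8 = 0.
The quadratic formula then gives s = -2 ± 2j.

s = -2 ± 2j, -10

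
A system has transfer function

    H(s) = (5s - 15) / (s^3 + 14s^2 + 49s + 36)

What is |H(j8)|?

Substitute s = j8: numerator = -15 + j40, denominator = -860 - j120.
|H(j8)| = |-15 + j40| / |-860 - j120| = 42.720 / 868.33 ≈ 0.04920.

|H(j8)| ≈ 0.04920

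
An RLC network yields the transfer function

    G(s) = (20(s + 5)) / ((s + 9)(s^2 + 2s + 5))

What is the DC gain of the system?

G(0) = 20/9 ≈ 2.222

At s = 0 each factor (s + a) contributes a and each (s^2 + bs + c) contributes c.
G(0) = 20·(5) / ((9) · (5)) = 100/45 = 20/9.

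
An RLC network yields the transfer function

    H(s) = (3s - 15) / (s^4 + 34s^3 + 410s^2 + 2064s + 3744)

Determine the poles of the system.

The poles are the roots of the denominator s^4 + 34s^3 + 410s^2 + 2064s + 3744 = 0.
Trying s = -12: the polynomial evaluates to 0, so (s + 12) is a factor.
Dividing out leaves s^3 + 22s^2 + 146s + 312 = 0.
This factors further as (s^2 + 10s + 26)(s + 12) = 0.

s = -5 + j, -5 - j, -12, -12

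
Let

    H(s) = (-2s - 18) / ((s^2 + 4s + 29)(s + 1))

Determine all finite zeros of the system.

s = -9

Set the numerator to zero: -2s - 18 = 0, i.e. -2·(s + 9) = 0.
So s = -9.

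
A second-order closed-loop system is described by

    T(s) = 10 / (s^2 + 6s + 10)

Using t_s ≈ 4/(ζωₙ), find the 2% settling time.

t_s ≈ 1.333 s

Comparing s^2 + 6s + 10 to s^2 + 2ζωₙs + ωₙ²: ωₙ = √10 ≈ 3.162 rad/s and ζ = 6/(2·√10) ≈ 0.9487.
ζωₙ = 6/2 = 3, so t_s ≈ 4/(ζωₙ) = 4/3 ≈ 1.333 s.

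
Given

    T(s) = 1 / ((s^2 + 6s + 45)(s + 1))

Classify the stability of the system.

stable

The poles can be read from the denominator factors: s = -3 ± 6j, -1.
Since all poles lie strictly in the left half-plane, the system is stable.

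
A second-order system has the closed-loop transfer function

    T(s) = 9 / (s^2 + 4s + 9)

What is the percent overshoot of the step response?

Comparing s^2 + 4s + 9 to s^2 + 2ζωₙs + ωₙ²: ωₙ = 3 rad/s and ζ = 4/(2·3) ≈ 0.6667.
%OS = 100·exp(−πζ/√(1−ζ²)) = 100·exp(−π·0.6667/√(1−0.6667²)) ≈ 6.02%.

%OS ≈ 6.02%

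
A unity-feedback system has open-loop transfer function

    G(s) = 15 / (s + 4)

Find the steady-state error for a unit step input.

G(s) has no poles at the origin.
This is a Type 0 system. Kp = lim_{s→0} G(s) = 15/4.
e_ss = 1/(1 + Kp) = 1/(1 + 15/4) = 4/19 ≈ 0.2105.

e_ss = 0.2105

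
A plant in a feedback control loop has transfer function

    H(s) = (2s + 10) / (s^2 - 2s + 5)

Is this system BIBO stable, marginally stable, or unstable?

unstable

The denominator s^2 - 2s + 5 factors as (s^2 - 2s + 5), giving poles at s = 1 ± 2j.
Since the pole(s) at s = 1 + 2j, 1 - 2j lie in the right half-plane, the system is unstable.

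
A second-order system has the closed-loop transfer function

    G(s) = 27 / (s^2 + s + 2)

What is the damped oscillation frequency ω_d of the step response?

ω_d ≈ 1.323 rad/s

Comparing s^2 + s + 2 to s^2 + 2ζωₙs + ωₙ²: ωₙ = √2 ≈ 1.414 rad/s and ζ = 1/(2·√2) ≈ 0.3536.
ζωₙ = 1/2 = 0.5, so ω_d = ωₙ√(1−ζ²) = √(ωₙ² − (ζωₙ)²) = √(2 − 0.5²) = √1.75 ≈ 1.323 rad/s.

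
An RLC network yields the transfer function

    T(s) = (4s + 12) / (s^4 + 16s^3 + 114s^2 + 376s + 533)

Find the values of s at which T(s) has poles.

s = -5 ± 4j, -3 ± 2j

The poles are the roots of the denominator s^4 + 16s^3 + 114s^2 + 376s + 533 = 0.
No real roots exist; factor into two real quadratics: (s^2 + 10s + 41)(s^2 + 6s + 13) = 0.
Each quadratic gives a conjugate pair via the quadratic formula.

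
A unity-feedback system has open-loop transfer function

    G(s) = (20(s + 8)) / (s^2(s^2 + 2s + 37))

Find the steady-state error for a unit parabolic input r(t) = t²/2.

G(s) has 2 poles at the origin.
This is a Type 2 system. Ka = lim_{s→0} s^2·G(s) = 160/37.
e_ss = 1/Ka = 1/(160/37) = 37/160 ≈ 0.2313.

e_ss = 0.2313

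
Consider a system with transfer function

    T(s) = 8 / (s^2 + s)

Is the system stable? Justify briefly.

marginally stable

The denominator s^2 + s factors as s(s + 1), giving poles at s = 0, -1.
Since the simple pole(s) at s = 0 lie on the jω-axis with none in the right half-plane, the system is marginally stable.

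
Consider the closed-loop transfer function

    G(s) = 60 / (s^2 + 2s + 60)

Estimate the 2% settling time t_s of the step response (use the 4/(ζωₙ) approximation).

t_s ≈ 4 s

Comparing s^2 + 2s + 60 to s^2 + 2ζωₙs + ωₙ²: ωₙ = √60 ≈ 7.746 rad/s and ζ = 2/(2·√60) ≈ 0.1291.
ζωₙ = 2/2 = 1, so t_s ≈ 4/(ζωₙ) = 4/1 = 4 s.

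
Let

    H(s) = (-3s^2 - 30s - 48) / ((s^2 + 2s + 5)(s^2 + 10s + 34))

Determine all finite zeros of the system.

s = -2, -8

Set the numerator to zero: -3s^2 - 30s - 48 = 0, i.e. -3·(s^2 + 10s + 16) = 0.
Factoring: (s + 2)(s + 8) = 0.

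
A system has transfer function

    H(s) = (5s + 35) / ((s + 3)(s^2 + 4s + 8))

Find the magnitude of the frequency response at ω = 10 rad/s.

Substitute s = j10: numerator = 35 + j50, denominator = -676 - j800.
|H(j10)| = |35 + j50| / |-676 - j800| = 61.033 / 1047.4 ≈ 0.05827.

|H(j10)| ≈ 0.05827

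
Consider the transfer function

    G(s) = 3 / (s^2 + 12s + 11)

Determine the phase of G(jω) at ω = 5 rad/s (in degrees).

∠G(j5) ≈ -103.1°

At s = j5: numerator = 3, denominator = -14 + j60.
∠G = ∠num − ∠den = 0° − (103.13°) = -103.1°.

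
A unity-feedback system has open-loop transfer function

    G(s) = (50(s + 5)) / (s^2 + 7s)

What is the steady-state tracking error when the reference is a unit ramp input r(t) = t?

e_ss = 0.02800

G(s) has one pole at the origin.
This is a Type 1 system. Kv = lim_{s→0} s·G(s) = 250/7.
e_ss = 1/Kv = 1/(250/7) = 7/250 ≈ 0.02800.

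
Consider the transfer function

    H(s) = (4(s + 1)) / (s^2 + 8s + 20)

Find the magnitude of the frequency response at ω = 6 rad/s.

Substitute s = j6: numerator = 4 + j24, denominator = -16 + j48.
|H(j6)| = |4 + j24| / |-16 + j48| = 24.331 / 50.596 ≈ 0.4809.

|H(j6)| ≈ 0.4809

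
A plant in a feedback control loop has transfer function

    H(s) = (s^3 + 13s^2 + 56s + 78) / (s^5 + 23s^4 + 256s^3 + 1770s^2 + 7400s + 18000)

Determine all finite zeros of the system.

s = -5 ± j, -3

Set the numerator to zero: s^3 + 13s^2 + 56s + 78 = 0.
Factoring: (s^2 + 10s + 26)(s + 3) = 0.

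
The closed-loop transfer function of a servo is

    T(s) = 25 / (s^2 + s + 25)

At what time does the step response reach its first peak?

t_p ≈ 0.6315 s

Comparing s^2 + s + 25 to s^2 + 2ζωₙs + ωₙ²: ωₙ = 5 rad/s and ζ = 1/(2·5) = 0.1.
ζωₙ = 1/2 = 0.5, so ω_d = ωₙ√(1−ζ²) = √(ωₙ² − (ζωₙ)²) = √(25 − 0.5²) = √24.75 ≈ 4.975 rad/s.
t_p = π/ω_d = π/4.975 ≈ 0.6315 s.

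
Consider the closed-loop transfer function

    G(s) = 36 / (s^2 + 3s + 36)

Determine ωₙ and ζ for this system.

Compare the denominator to the standard form s^2 + 2ζωₙs + ωₙ².
ωₙ² = 36, so ωₙ = 6 rad/s.
2ζωₙ = 3, so ζ = 3/(2·6) = 0.25.
With ζ = 0.25 the response is underdamped.

ωₙ = 6 rad/s, ζ = 0.25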